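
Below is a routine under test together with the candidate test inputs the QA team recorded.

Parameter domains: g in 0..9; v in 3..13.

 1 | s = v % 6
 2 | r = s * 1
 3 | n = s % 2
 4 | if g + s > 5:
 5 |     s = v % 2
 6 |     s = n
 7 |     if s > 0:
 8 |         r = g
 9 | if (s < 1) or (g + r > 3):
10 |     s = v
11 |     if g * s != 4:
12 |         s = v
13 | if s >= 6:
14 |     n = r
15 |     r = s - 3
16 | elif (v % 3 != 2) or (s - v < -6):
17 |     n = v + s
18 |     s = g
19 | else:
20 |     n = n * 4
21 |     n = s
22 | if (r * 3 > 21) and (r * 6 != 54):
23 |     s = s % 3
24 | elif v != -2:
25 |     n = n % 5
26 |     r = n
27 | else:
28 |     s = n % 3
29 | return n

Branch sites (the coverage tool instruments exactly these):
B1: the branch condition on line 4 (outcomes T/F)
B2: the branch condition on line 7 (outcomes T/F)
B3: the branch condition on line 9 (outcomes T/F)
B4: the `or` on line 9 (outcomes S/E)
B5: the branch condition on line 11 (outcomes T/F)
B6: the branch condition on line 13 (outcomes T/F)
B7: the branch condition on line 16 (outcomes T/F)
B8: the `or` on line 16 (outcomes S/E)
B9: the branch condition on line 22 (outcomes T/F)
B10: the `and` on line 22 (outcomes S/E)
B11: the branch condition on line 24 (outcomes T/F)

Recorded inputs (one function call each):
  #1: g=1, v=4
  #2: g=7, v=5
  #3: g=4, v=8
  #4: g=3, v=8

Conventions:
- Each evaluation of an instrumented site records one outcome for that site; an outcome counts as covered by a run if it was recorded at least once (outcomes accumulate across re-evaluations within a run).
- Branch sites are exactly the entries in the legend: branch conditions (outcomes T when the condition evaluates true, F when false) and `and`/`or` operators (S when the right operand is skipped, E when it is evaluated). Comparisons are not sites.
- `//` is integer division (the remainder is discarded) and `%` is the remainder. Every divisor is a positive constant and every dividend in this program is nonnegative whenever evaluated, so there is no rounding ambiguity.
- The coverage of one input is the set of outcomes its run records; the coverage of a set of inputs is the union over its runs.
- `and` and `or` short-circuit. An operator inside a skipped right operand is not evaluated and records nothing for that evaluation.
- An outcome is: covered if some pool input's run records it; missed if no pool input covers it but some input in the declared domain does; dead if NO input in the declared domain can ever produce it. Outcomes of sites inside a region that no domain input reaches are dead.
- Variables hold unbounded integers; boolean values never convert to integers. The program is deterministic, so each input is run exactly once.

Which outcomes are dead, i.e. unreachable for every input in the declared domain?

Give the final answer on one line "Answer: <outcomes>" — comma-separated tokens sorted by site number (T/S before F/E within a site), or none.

checking every outcome against all 110 domain inputs:
  B11=F: unreachable across the whole domain -> dead
  reachable outcomes have witnesses, e.g. B1=T (e.g. g=1, v=5), B1=F (e.g. g=0, v=3), B2=T (e.g. g=1, v=5), B2=F (e.g. g=2, v=4)

Answer: B11=F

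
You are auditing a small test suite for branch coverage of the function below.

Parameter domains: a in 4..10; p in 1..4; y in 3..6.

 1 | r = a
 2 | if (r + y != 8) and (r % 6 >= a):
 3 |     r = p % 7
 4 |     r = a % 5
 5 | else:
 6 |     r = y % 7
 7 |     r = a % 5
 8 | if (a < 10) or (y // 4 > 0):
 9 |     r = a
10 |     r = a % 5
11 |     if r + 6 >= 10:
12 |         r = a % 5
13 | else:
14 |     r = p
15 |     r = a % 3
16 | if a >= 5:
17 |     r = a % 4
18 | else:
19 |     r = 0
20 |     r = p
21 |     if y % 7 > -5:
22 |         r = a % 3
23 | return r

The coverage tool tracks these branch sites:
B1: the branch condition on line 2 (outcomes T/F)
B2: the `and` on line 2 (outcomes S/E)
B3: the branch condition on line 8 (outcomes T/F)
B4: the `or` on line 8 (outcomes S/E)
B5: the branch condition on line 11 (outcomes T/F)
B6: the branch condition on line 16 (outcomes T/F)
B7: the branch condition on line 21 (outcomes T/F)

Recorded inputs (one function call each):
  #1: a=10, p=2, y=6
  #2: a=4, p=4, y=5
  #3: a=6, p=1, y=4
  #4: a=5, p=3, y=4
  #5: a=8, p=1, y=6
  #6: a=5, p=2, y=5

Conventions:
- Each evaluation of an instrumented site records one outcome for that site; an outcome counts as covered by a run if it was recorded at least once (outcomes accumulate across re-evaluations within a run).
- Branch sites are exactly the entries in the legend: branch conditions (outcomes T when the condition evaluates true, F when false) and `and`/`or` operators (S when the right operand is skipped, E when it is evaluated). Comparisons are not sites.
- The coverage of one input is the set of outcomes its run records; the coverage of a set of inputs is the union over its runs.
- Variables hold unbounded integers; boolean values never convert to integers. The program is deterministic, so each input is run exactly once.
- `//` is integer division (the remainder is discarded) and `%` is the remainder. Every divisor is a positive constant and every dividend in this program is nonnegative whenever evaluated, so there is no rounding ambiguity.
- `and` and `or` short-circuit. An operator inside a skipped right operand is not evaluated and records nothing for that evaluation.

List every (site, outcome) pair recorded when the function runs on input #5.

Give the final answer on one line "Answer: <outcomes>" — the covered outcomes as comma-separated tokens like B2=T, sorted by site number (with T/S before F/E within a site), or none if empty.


Running input #5 (a=8, p=1, y=6), event by event:
  B2->E, B1->F, B4->S, B3->T, B5->F, B6->T
as a set, this run covers: B1=F, B2=E, B3=T, B4=S, B5=F, B6=T
Answer: B1=F, B2=E, B3=T, B4=S, B5=F, B6=T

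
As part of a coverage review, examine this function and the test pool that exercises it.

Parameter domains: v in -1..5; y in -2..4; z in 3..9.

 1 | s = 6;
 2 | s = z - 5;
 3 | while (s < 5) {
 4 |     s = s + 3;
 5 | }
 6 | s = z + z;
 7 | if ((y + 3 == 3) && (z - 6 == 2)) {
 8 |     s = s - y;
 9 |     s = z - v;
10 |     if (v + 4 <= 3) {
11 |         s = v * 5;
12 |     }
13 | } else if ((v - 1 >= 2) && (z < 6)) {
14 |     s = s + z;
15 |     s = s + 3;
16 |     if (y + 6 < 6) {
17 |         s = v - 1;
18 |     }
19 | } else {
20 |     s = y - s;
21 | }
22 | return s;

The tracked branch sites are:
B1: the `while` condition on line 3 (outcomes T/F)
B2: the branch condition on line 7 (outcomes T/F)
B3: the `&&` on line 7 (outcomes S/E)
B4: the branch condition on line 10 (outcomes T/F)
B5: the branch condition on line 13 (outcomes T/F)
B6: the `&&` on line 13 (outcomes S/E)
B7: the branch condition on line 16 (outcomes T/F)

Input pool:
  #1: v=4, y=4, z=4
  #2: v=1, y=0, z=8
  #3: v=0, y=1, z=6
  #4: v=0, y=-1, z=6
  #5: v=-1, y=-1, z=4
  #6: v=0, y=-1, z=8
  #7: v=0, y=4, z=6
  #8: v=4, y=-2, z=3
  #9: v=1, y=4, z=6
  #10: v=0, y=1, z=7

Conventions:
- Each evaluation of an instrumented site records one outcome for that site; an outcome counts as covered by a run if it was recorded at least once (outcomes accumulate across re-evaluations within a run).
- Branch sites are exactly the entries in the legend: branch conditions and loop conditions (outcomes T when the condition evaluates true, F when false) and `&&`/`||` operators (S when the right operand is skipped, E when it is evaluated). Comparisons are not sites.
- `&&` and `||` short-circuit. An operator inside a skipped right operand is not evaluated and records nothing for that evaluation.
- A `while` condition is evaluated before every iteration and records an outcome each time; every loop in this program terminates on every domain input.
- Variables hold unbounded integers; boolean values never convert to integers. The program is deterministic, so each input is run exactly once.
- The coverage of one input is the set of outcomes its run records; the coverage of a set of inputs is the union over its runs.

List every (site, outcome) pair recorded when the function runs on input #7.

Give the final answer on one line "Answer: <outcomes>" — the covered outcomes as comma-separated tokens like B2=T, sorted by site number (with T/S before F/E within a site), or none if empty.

Tracing the run of input #7 (v=0, y=4, z=6):
  B1->T, B1->T, B1->F, B3->S, B2->F, B6->S, B5->F
distinct outcomes covered: B1=T, B1=F, B2=F, B3=S, B5=F, B6=S

Answer: B1=T, B1=F, B2=F, B3=S, B5=F, B6=S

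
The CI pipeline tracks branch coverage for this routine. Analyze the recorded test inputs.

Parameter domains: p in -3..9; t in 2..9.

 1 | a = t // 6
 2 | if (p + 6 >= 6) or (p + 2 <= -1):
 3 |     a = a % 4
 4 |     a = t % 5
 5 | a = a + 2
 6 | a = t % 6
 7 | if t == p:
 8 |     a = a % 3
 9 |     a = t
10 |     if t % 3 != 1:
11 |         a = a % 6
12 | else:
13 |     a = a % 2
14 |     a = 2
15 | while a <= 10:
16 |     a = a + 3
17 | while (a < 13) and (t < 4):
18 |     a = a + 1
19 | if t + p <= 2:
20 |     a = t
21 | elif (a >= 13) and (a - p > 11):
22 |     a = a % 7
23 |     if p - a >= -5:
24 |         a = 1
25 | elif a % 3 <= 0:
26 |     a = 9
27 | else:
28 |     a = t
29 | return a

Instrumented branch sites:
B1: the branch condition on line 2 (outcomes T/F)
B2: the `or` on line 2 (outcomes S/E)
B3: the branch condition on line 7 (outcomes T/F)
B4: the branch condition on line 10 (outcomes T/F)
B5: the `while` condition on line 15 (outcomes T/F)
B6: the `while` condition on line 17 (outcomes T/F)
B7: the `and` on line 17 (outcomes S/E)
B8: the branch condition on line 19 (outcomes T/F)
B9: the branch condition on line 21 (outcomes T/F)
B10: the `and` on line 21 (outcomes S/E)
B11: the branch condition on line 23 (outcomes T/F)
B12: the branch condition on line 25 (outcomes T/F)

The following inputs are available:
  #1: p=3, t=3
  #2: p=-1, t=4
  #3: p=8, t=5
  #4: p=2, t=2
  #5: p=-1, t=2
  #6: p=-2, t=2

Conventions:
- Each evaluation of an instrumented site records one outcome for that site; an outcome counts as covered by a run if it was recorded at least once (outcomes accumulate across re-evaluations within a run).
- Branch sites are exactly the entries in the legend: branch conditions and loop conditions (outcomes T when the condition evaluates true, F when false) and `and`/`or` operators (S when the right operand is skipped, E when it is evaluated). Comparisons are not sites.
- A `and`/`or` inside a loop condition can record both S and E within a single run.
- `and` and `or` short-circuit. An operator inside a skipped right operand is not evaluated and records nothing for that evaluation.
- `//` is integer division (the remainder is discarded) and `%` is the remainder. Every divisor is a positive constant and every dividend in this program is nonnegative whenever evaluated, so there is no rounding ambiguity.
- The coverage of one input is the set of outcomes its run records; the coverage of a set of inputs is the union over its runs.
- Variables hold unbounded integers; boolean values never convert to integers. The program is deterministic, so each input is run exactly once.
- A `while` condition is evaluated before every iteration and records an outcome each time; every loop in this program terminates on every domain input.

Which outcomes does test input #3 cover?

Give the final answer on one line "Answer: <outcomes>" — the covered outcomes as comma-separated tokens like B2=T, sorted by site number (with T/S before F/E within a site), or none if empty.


Tracing the run of input #3 (p=8, t=5):
  B2->S, B1->T, B3->F, B5->T, B5->T, B5->T, B5->F, B7->E, B6->F, B8->F
  B10->S, B9->F, B12->F
as a set, this run covers: B1=T, B2=S, B3=F, B5=T, B5=F, B6=F, B7=E, B8=F, B9=F, B10=S, B12=F
Answer: B1=T, B2=S, B3=F, B5=T, B5=F, B6=F, B7=E, B8=F, B9=F, B10=S, B12=F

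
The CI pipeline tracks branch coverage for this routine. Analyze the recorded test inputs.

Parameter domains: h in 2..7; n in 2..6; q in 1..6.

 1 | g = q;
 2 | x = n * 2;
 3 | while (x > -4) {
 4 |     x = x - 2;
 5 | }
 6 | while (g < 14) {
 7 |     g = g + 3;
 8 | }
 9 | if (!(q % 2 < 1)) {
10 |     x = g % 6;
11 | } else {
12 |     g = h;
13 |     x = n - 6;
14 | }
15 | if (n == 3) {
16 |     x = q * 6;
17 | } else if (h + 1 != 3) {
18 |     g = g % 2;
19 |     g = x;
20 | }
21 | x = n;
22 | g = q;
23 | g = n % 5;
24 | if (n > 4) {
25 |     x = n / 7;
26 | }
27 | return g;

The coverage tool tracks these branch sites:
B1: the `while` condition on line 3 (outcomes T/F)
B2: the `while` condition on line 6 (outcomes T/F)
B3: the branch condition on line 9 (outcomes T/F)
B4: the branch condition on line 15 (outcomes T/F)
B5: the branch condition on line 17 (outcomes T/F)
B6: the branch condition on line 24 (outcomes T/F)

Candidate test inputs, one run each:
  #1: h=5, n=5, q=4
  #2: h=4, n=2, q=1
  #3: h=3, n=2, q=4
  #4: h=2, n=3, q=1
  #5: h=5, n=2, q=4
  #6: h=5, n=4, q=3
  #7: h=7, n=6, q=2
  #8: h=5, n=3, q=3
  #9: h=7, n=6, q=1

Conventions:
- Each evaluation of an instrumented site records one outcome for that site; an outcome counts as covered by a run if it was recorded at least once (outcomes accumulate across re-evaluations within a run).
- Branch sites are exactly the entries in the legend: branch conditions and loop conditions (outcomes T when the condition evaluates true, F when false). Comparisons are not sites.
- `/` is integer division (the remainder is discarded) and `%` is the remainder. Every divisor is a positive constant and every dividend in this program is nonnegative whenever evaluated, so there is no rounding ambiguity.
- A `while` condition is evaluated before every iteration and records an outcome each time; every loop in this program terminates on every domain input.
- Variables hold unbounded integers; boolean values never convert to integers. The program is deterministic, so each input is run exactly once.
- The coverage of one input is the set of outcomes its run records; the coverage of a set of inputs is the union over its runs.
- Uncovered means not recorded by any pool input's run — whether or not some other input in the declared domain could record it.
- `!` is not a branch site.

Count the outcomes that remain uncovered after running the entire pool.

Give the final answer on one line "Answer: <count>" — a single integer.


#1 (h=5, n=5, q=4) -> covered: B1=T, B1=F, B2=T, B2=F, B3=F, B4=F, B5=T, B6=T
#2 (h=4, n=2, q=1) -> covered: B1=T, B1=F, B2=T, B2=F, B3=T, B4=F, B5=T, B6=F
#3 (h=3, n=2, q=4) -> covered: B1=T, B1=F, B2=T, B2=F, B3=F, B4=F, B5=T, B6=F
#4 (h=2, n=3, q=1) -> covered: B1=T, B1=F, B2=T, B2=F, B3=T, B4=T, B6=F
#5 (h=5, n=2, q=4) -> covered: B1=T, B1=F, B2=T, B2=F, B3=F, B4=F, B5=T, B6=F
#6 (h=5, n=4, q=3) -> covered: B1=T, B1=F, B2=T, B2=F, B3=T, B4=F, B5=T, B6=F
#7 (h=7, n=6, q=2) -> covered: B1=T, B1=F, B2=T, B2=F, B3=F, B4=F, B5=T, B6=T
#8 (h=5, n=3, q=3) -> covered: B1=T, B1=F, B2=T, B2=F, B3=T, B4=T, B6=F
#9 (h=7, n=6, q=1) -> covered: B1=T, B1=F, B2=T, B2=F, B3=T, B4=F, B5=T, B6=T
union over the pool: B1=T, B1=F, B2=T, B2=F, B3=T, B3=F, B4=T, B4=F, B5=T, B6=T, B6=F
uncovered (1 of 12): B5=F
Answer: 1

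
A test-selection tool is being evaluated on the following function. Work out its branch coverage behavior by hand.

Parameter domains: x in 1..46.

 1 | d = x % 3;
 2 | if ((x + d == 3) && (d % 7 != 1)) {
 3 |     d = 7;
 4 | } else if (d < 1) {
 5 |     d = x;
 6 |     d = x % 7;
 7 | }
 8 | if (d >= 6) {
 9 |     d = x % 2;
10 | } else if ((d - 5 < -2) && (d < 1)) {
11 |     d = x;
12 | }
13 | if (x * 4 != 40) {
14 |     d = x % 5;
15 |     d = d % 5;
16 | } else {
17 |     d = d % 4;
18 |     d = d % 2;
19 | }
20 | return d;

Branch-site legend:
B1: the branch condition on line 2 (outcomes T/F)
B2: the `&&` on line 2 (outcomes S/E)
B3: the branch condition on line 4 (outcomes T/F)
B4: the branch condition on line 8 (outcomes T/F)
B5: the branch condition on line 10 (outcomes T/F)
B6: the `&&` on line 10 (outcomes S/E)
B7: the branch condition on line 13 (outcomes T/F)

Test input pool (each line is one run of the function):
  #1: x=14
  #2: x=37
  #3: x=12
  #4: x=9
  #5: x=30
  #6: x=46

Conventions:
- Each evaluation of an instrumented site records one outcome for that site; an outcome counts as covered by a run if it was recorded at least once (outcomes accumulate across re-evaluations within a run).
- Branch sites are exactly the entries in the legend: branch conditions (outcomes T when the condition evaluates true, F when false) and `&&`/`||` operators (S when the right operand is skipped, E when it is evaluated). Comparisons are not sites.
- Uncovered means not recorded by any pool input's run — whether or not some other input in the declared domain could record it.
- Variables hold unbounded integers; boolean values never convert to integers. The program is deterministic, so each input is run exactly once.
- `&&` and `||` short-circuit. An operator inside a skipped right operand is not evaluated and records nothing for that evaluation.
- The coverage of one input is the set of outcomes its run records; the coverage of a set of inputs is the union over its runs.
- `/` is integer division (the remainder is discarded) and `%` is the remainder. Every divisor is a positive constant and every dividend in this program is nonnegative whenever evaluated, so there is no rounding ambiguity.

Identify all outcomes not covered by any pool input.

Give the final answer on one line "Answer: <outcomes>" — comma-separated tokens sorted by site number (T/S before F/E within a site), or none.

input #1, x=14: events B2->S, B1->F, B3->F, B4->F, B6->E, B5->F, B7->T; outcomes B1=F, B2=S, B3=F, B4=F, B5=F, B6=E, B7=T
input #2, x=37: events B2->S, B1->F, B3->F, B4->F, B6->E, B5->F, B7->T; outcomes B1=F, B2=S, B3=F, B4=F, B5=F, B6=E, B7=T
input #3, x=12: events B2->S, B1->F, B3->T, B4->F, B6->S, B5->F, B7->T; outcomes B1=F, B2=S, B3=T, B4=F, B5=F, B6=S, B7=T
input #4, x=9: events B2->S, B1->F, B3->T, B4->F, B6->E, B5->F, B7->T; outcomes B1=F, B2=S, B3=T, B4=F, B5=F, B6=E, B7=T
input #5, x=30: events B2->S, B1->F, B3->T, B4->F, B6->E, B5->F, B7->T; outcomes B1=F, B2=S, B3=T, B4=F, B5=F, B6=E, B7=T
input #6, x=46: events B2->S, B1->F, B3->F, B4->F, B6->E, B5->F, B7->T; outcomes B1=F, B2=S, B3=F, B4=F, B5=F, B6=E, B7=T
union over the pool: B1=F, B2=S, B3=T, B3=F, B4=F, B5=F, B6=S, B6=E, B7=T
uncovered (5 of 14): B1=T, B2=E, B4=T, B5=T, B7=F

Answer: B1=T, B2=E, B4=T, B5=T, B7=F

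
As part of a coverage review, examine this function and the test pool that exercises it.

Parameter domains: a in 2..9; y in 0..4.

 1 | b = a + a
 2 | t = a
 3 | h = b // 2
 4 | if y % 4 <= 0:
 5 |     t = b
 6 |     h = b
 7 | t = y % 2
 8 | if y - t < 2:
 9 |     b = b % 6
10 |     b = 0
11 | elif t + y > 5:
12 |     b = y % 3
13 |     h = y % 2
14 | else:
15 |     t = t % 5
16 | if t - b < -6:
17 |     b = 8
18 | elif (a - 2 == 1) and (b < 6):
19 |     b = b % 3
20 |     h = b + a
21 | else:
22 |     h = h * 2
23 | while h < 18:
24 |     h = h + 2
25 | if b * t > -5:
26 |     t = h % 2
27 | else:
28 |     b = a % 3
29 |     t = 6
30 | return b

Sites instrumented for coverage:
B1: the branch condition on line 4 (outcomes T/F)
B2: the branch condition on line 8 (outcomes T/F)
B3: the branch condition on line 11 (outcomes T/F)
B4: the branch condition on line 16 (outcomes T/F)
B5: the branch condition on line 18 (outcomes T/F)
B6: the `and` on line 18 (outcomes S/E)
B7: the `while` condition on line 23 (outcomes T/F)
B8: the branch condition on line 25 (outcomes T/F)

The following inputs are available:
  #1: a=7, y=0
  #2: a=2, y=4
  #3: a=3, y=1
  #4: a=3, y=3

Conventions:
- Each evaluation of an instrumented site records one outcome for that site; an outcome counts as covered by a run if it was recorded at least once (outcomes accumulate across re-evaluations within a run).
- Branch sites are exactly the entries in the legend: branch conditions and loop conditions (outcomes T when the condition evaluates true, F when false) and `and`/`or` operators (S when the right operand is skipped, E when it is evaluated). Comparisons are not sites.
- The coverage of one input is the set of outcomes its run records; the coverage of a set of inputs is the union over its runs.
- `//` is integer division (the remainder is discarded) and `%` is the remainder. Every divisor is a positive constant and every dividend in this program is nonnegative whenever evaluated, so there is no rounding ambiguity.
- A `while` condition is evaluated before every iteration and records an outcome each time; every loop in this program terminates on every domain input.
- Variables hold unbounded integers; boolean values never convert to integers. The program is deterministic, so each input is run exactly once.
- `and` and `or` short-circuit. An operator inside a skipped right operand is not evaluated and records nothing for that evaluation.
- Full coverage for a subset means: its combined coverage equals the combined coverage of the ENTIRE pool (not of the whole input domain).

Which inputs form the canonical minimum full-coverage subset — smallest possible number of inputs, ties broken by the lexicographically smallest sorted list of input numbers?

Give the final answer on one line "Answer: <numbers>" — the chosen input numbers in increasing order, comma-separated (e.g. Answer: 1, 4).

#1 (a=7, y=0) -> B1->T, B2->T, B4->F, B6->S, B5->F, B7->F, B8->T; covered: B1=T, B2=T, B4=F, B5=F, B6=S, B7=F, B8=T
#2 (a=2, y=4) -> B1->T, B2->F, B3->F, B4->F, B6->S, B5->F, B7->T, B7->T, B7->T, B7->T, B7->T, B7->F, B8->T; covered: B1=T, B2=F, B3=F, B4=F, B5=F, B6=S, B7=T, B7=F, B8=T
#3 (a=3, y=1) -> B1->F, B2->T, B4->F, B6->E, B5->T, B7->T, B7->T, B7->T, B7->T, B7->T, B7->T, B7->T, B7->T, B7->F, ...; covered: B1=F, B2=T, B4=F, B5=T, B6=E, B7=T, B7=F, B8=T
#4 (a=3, y=3) -> B1->F, B2->F, B3->F, B4->F, B6->E, B5->F, B7->T, B7->T, B7->T, B7->T, B7->T, B7->T, B7->F, B8->T; covered: B1=F, B2=F, B3=F, B4=F, B5=F, B6=E, B7=T, B7=F, B8=T
union over all inputs: B1=T, B1=F, B2=T, B2=F, B3=F, B4=F, B5=T, B5=F, B6=S, B6=E, B7=T, B7=F, B8=T (13 outcomes)
every size-1 subset falls short of the 13 outcomes (best: 9/13)
size 2: inputs {2, 3} cover all 13 outcomes, and no lexicographically smaller subset of this size does

Answer: 2, 3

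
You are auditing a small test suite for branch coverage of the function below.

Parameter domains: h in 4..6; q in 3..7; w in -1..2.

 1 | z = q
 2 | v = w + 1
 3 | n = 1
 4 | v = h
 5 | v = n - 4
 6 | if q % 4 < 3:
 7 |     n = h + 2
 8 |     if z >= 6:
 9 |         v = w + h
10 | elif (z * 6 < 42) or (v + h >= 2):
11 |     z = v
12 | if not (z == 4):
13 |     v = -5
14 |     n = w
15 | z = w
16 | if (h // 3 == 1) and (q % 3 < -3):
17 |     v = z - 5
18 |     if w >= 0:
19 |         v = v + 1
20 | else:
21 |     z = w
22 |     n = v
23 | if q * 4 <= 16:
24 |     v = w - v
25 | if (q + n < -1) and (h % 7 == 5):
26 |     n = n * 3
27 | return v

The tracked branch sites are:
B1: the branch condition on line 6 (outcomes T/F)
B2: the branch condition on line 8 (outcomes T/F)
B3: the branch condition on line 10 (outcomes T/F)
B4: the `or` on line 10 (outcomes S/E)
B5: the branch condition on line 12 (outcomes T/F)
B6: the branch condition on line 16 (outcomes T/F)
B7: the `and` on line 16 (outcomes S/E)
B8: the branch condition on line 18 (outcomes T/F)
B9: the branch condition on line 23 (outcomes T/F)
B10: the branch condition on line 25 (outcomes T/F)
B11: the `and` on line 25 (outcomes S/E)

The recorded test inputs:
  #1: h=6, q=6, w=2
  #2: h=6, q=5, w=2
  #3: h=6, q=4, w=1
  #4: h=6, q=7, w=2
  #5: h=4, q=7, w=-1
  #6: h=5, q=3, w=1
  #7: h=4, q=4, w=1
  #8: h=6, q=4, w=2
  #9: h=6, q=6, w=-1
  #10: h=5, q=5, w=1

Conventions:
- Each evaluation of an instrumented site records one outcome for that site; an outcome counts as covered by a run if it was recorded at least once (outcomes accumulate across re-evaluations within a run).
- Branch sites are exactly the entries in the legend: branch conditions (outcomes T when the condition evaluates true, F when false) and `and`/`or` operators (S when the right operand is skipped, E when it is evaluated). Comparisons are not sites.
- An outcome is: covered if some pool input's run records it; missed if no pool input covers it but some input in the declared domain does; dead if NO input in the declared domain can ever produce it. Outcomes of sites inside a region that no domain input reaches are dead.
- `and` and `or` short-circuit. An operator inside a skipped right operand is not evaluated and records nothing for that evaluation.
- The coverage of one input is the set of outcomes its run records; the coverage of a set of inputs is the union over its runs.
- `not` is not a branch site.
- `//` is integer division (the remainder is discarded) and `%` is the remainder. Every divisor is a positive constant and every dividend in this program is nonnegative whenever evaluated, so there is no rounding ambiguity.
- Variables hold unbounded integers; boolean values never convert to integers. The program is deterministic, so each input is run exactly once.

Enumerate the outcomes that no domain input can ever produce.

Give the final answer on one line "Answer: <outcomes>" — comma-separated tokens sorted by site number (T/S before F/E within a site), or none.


sweeping the full domain (60 inputs) for each outcome:
  B6=T: unreachable across the whole domain -> dead
  B8=T: unreachable across the whole domain -> dead
  B8=F: unreachable across the whole domain -> dead
  reachable outcomes have witnesses, e.g. B1=T (e.g. h=4, q=4, w=-1), B1=F (e.g. h=4, q=3, w=-1), B2=T (e.g. h=4, q=6, w=-1), B2=F (e.g. h=4, q=4, w=-1)
Answer: B6=T, B8=T, B8=F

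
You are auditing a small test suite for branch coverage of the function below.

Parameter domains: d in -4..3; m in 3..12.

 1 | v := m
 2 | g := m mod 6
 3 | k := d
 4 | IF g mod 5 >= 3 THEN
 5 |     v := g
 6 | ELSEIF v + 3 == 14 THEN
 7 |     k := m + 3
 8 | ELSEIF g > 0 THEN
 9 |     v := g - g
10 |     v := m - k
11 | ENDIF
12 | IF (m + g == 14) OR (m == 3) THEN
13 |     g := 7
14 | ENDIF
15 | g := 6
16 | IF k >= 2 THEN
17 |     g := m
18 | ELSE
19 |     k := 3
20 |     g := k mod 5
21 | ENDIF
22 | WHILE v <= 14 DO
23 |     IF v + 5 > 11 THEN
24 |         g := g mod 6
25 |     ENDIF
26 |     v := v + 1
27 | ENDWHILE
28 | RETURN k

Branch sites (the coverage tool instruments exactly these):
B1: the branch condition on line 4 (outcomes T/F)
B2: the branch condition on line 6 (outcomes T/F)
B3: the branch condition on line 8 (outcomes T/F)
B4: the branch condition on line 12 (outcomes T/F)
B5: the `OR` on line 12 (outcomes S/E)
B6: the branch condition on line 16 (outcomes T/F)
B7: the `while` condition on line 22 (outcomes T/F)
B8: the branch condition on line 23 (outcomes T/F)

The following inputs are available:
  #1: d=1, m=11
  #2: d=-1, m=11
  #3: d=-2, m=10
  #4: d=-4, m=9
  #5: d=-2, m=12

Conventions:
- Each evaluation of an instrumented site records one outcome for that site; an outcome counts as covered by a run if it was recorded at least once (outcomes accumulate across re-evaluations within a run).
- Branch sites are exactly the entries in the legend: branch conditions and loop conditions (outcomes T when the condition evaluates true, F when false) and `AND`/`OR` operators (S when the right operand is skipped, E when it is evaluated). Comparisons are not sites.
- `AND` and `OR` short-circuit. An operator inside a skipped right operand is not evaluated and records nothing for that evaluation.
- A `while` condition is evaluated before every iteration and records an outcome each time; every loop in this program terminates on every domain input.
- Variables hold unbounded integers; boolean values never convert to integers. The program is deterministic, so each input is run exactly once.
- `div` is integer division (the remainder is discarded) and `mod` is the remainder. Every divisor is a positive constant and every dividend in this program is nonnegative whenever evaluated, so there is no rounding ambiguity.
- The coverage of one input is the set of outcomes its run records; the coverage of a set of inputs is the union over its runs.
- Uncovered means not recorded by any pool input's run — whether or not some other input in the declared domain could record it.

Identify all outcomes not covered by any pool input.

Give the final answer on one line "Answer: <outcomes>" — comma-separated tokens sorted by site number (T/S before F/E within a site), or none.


input #1 (d=1, m=11): covers B1=F, B2=T, B4=F, B5=E, B6=T, B7=T, B7=F, B8=T
input #2 (d=-1, m=11): covers B1=F, B2=T, B4=F, B5=E, B6=T, B7=T, B7=F, B8=T
input #3 (d=-2, m=10): covers B1=T, B4=T, B5=S, B6=F, B7=T, B7=F, B8=T, B8=F
input #4 (d=-4, m=9): covers B1=T, B4=F, B5=E, B6=F, B7=T, B7=F, B8=T, B8=F
input #5 (d=-2, m=12): covers B1=F, B2=F, B3=F, B4=F, B5=E, B6=F, B7=T, B7=F, B8=T
union over the pool: B1=T, B1=F, B2=T, B2=F, B3=F, B4=T, B4=F, B5=S, B5=E, B6=T, B6=F, B7=T, B7=F, B8=T, B8=F
uncovered (1 of 16): B3=T
Answer: B3=T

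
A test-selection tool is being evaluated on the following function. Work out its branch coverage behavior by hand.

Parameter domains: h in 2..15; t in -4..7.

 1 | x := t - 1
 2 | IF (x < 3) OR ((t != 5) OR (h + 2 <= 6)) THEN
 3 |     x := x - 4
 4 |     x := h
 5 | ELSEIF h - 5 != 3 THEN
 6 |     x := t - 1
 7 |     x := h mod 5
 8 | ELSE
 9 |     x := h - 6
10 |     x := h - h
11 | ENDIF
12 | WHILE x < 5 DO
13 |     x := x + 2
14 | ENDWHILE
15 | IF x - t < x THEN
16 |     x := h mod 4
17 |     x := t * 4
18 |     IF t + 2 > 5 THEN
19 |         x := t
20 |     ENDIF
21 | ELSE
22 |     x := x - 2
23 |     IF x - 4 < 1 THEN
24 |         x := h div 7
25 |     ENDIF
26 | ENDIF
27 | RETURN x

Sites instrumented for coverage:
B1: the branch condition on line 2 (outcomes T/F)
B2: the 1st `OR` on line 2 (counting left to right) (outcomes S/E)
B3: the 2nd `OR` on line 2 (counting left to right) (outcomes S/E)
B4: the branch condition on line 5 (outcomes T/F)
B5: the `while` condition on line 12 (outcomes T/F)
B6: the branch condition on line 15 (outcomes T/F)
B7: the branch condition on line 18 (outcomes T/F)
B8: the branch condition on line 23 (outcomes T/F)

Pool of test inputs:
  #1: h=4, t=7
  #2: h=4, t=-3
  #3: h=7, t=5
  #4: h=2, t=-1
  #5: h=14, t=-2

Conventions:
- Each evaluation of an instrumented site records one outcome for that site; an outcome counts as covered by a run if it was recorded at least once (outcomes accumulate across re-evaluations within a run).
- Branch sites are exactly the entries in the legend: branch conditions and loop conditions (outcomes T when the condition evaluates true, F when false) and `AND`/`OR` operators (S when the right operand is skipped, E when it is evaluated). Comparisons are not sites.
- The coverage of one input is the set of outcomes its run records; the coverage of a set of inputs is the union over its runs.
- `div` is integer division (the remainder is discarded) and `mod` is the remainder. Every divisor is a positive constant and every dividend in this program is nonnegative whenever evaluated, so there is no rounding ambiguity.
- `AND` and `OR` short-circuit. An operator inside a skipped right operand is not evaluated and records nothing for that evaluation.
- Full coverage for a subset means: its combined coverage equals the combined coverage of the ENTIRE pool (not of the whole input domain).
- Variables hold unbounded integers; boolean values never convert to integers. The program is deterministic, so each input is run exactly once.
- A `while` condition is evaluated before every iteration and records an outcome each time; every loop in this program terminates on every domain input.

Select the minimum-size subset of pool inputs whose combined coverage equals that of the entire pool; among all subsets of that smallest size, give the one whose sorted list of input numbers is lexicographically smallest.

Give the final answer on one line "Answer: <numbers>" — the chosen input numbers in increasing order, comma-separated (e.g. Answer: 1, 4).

input #1 (h=4, t=7): events B2->E, B3->S, B1->T, B5->T, B5->F, B6->T, B7->T; covers B1=T, B2=E, B3=S, B5=T, B5=F, B6=T, B7=T
input #2 (h=4, t=-3): events B2->S, B1->T, B5->T, B5->F, B6->F, B8->T; covers B1=T, B2=S, B5=T, B5=F, B6=F, B8=T
input #3 (h=7, t=5): events B2->E, B3->E, B1->F, B4->T, B5->T, B5->T, B5->F, B6->T, B7->T; covers B1=F, B2=E, B3=E, B4=T, B5=T, B5=F, B6=T, B7=T
input #4 (h=2, t=-1): events B2->S, B1->T, B5->T, B5->T, B5->F, B6->F, B8->T; covers B1=T, B2=S, B5=T, B5=F, B6=F, B8=T
input #5 (h=14, t=-2): events B2->S, B1->T, B5->F, B6->F, B8->F; covers B1=T, B2=S, B5=F, B6=F, B8=F
together the pool reaches 14 outcomes: B1=T, B1=F, B2=S, B2=E, B3=S, B3=E, B4=T, B5=T, B5=F, B6=T, B6=F, B7=T, B8=T, B8=F
every size-1 subset falls short of the 14 outcomes (best: 8/14)
every size-2 subset falls short of the 14 outcomes (best: 12/14)
every size-3 subset falls short of the 14 outcomes (best: 13/14)
at size 4, {1, 2, 3, 5} reaches all 14 outcomes; every lexicographically earlier size-4 subset fails

Answer: 1, 2, 3, 5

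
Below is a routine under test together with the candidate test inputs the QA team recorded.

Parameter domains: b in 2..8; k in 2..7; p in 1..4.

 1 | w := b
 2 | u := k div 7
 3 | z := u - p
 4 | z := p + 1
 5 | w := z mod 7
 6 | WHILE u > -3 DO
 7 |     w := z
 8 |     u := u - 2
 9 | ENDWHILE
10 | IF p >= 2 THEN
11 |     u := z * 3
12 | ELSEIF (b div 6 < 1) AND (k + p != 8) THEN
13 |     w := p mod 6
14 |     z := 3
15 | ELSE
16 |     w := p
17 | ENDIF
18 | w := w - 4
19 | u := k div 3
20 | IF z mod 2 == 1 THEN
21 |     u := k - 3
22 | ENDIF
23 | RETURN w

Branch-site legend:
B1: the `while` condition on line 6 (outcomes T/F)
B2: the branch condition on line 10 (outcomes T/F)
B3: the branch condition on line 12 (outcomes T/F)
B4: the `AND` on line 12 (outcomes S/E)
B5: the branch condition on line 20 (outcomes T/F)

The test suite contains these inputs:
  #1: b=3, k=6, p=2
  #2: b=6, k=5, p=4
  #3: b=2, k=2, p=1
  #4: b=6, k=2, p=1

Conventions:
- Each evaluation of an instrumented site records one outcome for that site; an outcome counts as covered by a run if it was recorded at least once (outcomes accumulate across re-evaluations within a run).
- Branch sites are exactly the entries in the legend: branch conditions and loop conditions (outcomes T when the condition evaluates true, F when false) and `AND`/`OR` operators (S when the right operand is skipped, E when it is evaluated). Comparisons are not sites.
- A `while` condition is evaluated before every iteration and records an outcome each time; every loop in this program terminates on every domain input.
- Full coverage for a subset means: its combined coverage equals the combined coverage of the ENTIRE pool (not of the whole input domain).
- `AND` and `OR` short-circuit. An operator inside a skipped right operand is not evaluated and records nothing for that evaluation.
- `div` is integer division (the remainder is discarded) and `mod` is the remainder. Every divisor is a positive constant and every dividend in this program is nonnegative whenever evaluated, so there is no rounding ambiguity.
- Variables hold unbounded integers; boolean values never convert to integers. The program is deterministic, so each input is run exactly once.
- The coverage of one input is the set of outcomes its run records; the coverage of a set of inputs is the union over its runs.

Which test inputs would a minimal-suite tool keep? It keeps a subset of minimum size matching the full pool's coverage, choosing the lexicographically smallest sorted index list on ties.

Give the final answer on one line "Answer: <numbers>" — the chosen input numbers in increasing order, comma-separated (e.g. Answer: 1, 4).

run #1 (b=3, k=6, p=2) runs B1->T, B1->T, B1->F, B2->T, B5->T; records B1=T, B1=F, B2=T, B5=T
run #2 (b=6, k=5, p=4) runs B1->T, B1->T, B1->F, B2->T, B5->T; records B1=T, B1=F, B2=T, B5=T
run #3 (b=2, k=2, p=1) runs B1->T, B1->T, B1->F, B2->F, B4->E, B3->T, B5->T; records B1=T, B1=F, B2=F, B3=T, B4=E, B5=T
run #4 (b=6, k=2, p=1) runs B1->T, B1->T, B1->F, B2->F, B4->S, B3->F, B5->F; records B1=T, B1=F, B2=F, B3=F, B4=S, B5=F
the full pool covers 10 outcomes: B1=T, B1=F, B2=T, B2=F, B3=T, B3=F, B4=S, B4=E, B5=T, B5=F
checked all size-1 subsets: none covers 10 outcomes (max 6/10)
checked all size-2 subsets: none covers 10 outcomes (max 9/10)
inputs {1, 3, 4} (size 3) cover everything; no size-3 subset with a lexicographically smaller index list covers all 10

Answer: 1, 3, 4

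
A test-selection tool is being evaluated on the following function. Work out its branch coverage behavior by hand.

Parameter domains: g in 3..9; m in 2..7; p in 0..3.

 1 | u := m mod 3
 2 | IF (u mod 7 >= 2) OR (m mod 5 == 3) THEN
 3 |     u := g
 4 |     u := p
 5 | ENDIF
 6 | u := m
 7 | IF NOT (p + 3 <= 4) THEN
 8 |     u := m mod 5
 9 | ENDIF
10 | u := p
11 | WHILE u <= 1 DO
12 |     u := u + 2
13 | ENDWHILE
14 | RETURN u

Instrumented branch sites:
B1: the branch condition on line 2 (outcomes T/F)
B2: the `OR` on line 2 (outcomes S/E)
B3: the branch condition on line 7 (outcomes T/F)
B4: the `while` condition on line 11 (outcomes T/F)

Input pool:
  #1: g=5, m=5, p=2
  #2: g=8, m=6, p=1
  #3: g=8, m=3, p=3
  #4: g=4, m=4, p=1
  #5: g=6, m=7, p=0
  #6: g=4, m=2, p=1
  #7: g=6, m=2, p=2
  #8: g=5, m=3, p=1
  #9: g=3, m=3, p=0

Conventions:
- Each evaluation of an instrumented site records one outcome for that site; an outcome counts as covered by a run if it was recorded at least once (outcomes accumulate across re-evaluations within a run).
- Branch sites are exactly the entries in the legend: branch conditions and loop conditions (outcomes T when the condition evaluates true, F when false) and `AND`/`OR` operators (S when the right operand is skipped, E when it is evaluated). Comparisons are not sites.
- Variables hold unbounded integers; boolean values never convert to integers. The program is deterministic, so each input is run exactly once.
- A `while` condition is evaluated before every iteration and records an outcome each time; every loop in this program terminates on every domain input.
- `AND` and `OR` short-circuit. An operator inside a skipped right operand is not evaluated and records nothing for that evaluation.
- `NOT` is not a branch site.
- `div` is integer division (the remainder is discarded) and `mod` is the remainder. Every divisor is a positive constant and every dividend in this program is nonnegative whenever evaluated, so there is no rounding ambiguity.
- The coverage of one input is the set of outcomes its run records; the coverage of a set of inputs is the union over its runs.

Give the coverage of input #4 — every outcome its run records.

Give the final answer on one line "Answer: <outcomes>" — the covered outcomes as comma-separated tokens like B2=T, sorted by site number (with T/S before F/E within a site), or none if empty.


Running input #4 (g=4, m=4, p=1), event by event:
  B2->E, B1->F, B3->F, B4->T, B4->F
collecting distinct outcomes: B1=F, B2=E, B3=F, B4=T, B4=F
Answer: B1=F, B2=E, B3=F, B4=T, B4=F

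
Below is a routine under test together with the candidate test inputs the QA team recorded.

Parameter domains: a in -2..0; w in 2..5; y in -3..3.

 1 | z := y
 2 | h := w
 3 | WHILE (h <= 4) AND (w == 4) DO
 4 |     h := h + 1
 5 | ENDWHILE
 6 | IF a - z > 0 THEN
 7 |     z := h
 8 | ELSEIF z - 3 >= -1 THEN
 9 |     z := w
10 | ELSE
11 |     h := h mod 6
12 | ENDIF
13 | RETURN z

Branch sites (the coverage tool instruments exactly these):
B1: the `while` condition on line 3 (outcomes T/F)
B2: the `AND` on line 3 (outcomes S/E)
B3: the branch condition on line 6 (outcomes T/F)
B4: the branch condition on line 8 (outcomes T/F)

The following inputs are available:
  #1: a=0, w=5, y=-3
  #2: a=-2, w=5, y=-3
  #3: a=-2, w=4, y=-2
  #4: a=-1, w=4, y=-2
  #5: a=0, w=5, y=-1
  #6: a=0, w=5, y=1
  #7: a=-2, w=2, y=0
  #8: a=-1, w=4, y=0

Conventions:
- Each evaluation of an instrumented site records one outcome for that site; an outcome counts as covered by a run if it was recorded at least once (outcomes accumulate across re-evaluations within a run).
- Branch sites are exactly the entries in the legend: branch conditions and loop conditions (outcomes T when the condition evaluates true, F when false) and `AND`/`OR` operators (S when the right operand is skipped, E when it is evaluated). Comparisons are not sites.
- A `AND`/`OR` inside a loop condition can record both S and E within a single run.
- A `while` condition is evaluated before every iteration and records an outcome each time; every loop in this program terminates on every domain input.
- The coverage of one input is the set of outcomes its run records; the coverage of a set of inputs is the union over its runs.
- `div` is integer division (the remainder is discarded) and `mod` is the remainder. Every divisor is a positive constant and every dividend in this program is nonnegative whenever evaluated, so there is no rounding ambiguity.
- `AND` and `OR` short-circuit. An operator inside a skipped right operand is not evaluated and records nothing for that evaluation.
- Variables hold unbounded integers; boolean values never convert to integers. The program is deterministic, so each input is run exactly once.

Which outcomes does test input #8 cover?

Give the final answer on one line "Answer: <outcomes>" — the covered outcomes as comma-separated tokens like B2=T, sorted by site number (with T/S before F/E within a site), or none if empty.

Running input #8 (a=-1, w=4, y=0), event by event:
  B2->E, B1->T, B2->S, B1->F, B3->F, B4->F
distinct outcomes covered: B1=T, B1=F, B2=S, B2=E, B3=F, B4=F

Answer: B1=T, B1=F, B2=S, B2=E, B3=F, B4=F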